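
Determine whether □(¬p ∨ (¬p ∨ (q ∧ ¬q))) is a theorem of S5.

No, not valid

Tableau for the negation ¬□(¬p ∨ (¬p ∨ (q ∧ ¬q))):
1. ¬□(¬p ∨ (¬p ∨ (q ∧ ¬q))), 0
2. ¬(¬p ∨ (¬p ∨ (q ∧ ¬q))), 1
3. p, 1
4. ¬(¬p ∨ (q ∧ ¬q)), 1
5. ¬(q ∧ ¬q), 1
6. q, 1
Accessibility: 0R0, 0R1, 1R0, 1R1
The negation has an open branch (countermodel exists).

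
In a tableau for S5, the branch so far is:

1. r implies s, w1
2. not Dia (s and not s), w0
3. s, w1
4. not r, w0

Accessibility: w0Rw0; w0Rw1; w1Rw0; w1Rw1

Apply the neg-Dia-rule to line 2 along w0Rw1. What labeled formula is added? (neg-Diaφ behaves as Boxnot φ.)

not (s and not s), w1

neg-Diaφ behaves as Boxnot φ: propagate the negated body to each accessible world.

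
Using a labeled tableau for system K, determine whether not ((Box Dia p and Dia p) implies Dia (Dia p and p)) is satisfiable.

Unsatisfiable (every branch closes)

1. not ((Box Dia p and Dia p) implies Dia (Dia p and p)), 0
2. Box Dia p and Dia p, 0
3. not Dia (Dia p and p), 0
4. Box Dia p, 0
5. Dia p, 0
6. p, 1
7. not (Dia p and p), 1
8. Dia p, 1
9. not Dia p, 1
10. p, 2
11. not p, 2
Accessibility: 0R1, 1R2
Branch closes: p and not p both at 2.
Every branch closes; the branch above is one of them.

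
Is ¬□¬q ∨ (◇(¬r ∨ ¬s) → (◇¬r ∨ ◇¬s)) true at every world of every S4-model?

Tableau for the negation ¬(¬□¬q ∨ (◇(¬r ∨ ¬s) → (◇¬r ∨ ◇¬s))):
1. ¬(¬□¬q ∨ (◇(¬r ∨ ¬s) → (◇¬r ∨ ◇¬s))), 0
2. □¬q, 0
3. ¬(◇(¬r ∨ ¬s) → (◇¬r ∨ ◇¬s)), 0
4. ◇(¬r ∨ ¬s), 0
5. ¬(◇¬r ∨ ◇¬s), 0
6. ¬◇¬r, 0
7. ¬◇¬s, 0
8. ¬q, 0
9. r, 0
10. s, 0
11. ¬r ∨ ¬s, 1
12. ¬q, 1
13. r, 1
14. s, 1
15. ¬s, 1
Accessibility: 0R0, 0R1, 1R1
Branch closes: s and ¬s both at 1.
Every branch of the negation's tableau closes; the branch above is one of them.

Valid in S4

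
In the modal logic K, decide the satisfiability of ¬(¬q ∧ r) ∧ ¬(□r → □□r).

Satisfiable (open branch found)

1. ¬(¬q ∧ r) ∧ ¬(□r → □□r), 0
2. ¬(¬q ∧ r), 0
3. ¬(□r → □□r), 0
4. □r, 0
5. ¬□□r, 0
6. ¬r, 0
7. ¬□r, 1
8. r, 1
9. ¬r, 2
Accessibility: 0R1, 1R2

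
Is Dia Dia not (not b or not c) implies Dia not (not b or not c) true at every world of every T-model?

Invalid (countermodel exists)

Tableau for the negation not (Dia Dia not (not b or not c) implies Dia not (not b or not c)):
1. not (Dia Dia not (not b or not c) implies Dia not (not b or not c)), w0
2. Dia Dia not (not b or not c), w0
3. not Dia not (not b or not c), w0
4. not b or not c, w0
5. not c, w0
6. Dia not (not b or not c), w1
7. not b or not c, w1
8. not c, w1
9. not (not b or not c), w2
10. b, w2
11. c, w2
Accessibility: w0Rw0, w0Rw1, w1Rw1, w1Rw2, w2Rw2
The negation has an open branch (countermodel exists).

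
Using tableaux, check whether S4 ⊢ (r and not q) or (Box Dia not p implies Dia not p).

Valid

Tableau for the negation not ((r and not q) or (Box Dia not p implies Dia not p)):
1. not ((r and not q) or (Box Dia not p implies Dia not p)), u
2. not (r and not q), u
3. not (Box Dia not p implies Dia not p), u
4. Box Dia not p, u
5. not Dia not p, u
6. Dia not p, u
7. p, u
8. q, u
9. not p, v
10. Dia not p, v
11. p, v
Accessibility: uRu, uRv, vRv
Branch closes: p and not p both at v.
Every branch of the negation's tableau closes; the branch above is one of them.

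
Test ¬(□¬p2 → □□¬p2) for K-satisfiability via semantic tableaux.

1. ¬(□¬p2 → □□¬p2), 0
2. □¬p2, 0
3. ¬□□¬p2, 0
4. ¬□¬p2, 1
5. ¬p2, 1
6. p2, 2
Accessibility: 0R1, 1R2

Satisfiable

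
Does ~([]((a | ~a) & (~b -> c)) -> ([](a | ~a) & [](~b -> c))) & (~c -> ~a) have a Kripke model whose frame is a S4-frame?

1. ~([]((a | ~a) & (~b -> c)) -> ([](a | ~a) & [](~b -> c))) & (~c -> ~a), u
2. ~([]((a | ~a) & (~b -> c)) -> ([](a | ~a) & [](~b -> c))), u
3. ~c -> ~a, u
4. []((a | ~a) & (~b -> c)), u
5. ~([](a | ~a) & [](~b -> c)), u
6. (a | ~a) & (~b -> c), u
7. a | ~a, u
8. ~b -> c, u
9. ~a, u
10. ~[](~b -> c), u
11. c, u
12. ~(~b -> c), v
13. ~b, v
14. ~c, v
15. (a | ~a) & (~b -> c), v
16. a | ~a, v
17. ~b -> c, v
18. ~a, v
19. c, v
Accessibility: uRu, uRv, vRv
Branch closes: c and ~c both at v.
Every branch closes; the branch above is one of them.

Unsatisfiable (every branch closes)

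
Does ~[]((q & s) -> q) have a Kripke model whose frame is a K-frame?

Unsatisfiable (every branch closes)

1. ~[]((q & s) -> q), w0
2. ~((q & s) -> q), w1   [~[]-rule on 1: fresh world w1, w0Rw1]
3. q & s, w1   [~->-rule on 2]
4. ~q, w1   [~->-rule on 2]
5. q, w1   [&-rule on 3]
6. s, w1   [&-rule on 3]
Accessibility: w0Rw1
Branch closes: q and ~q both at w1.
(One branch shown.) All branches close.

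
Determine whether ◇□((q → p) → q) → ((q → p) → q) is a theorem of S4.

Not valid

Tableau for the negation ¬(◇□((q → p) → q) → ((q → p) → q)):
1. ¬(◇□((q → p) → q) → ((q → p) → q)), 0
2. ◇□((q → p) → q), 0
3. ¬((q → p) → q), 0
4. q → p, 0
5. ¬q, 0
6. p, 0
7. □((q → p) → q), 1
8. (q → p) → q, 1
9. q, 1
Accessibility: 0R0, 0R1, 1R1
The negation has an open branch (countermodel exists).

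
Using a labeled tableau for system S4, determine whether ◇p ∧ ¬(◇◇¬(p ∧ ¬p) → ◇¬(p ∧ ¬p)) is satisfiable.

1. ◇p ∧ ¬(◇◇¬(p ∧ ¬p) → ◇¬(p ∧ ¬p)), u
2. ◇p, u
3. ¬(◇◇¬(p ∧ ¬p) → ◇¬(p ∧ ¬p)), u
4. ◇◇¬(p ∧ ¬p), u
5. ¬◇¬(p ∧ ¬p), u
6. p ∧ ¬p, u
7. p, u
8. ¬p, u
Accessibility: uRu
Branch closes: p and ¬p both at u.
All branches of the tableau close; one closing branch shown above.

Unsatisfiable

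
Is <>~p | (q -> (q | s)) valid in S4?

Tableau for the negation ~(<>~p | (q -> (q | s))):
1. ~(<>~p | (q -> (q | s))), 0
2. ~<>~p, 0
3. ~(q -> (q | s)), 0
4. q, 0
5. ~(q | s), 0
6. ~q, 0
7. ~s, 0
Accessibility: 0R0
Branch closes: q and ~q both at 0.
Every branch of the negation's tableau closes; the branch above is one of them.

Valid in S4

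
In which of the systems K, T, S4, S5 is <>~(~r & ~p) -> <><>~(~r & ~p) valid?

T, S4, S5

T-tableau for the negation ~(<>~(~r & ~p) -> <><>~(~r & ~p)):
1. ~(<>~(~r & ~p) -> <><>~(~r & ~p)), w0
2. <>~(~r & ~p), w0   [~->-rule on 1]
3. ~<><>~(~r & ~p), w0   [~->-rule on 1]
4. ~<>~(~r & ~p), w0   [~<>-rule on 3 via w0Rw0]
5. ~r & ~p, w0   [~<>-rule on 4 via w0Rw0]
6. ~r, w0   [&-rule on 5]
7. ~p, w0   [&-rule on 5]
8. ~(~r & ~p), w1   [<>-rule on 2: fresh world w1, w0Rw1]
9. ~<>~(~r & ~p), w1   [~<>-rule on 3 via w0Rw1]
10. ~r & ~p, w1   [~<>-rule on 4 via w0Rw1]
11. ~r, w1   [&-rule on 10]
12. ~p, w1   [&-rule on 10]
13. p, w1   [~&-rule on 8 (branches; this branch)]
Accessibility: w0Rw0, w0Rw1, w1Rw1
Branch closes: p and ~p both at w1.
Every branch closes (one shown): valid in T, hence also in S4, S5 (every theorem of T is a theorem of S4 and S5).
K-tableau for the negation ~(<>~(~r & ~p) -> <><>~(~r & ~p)):
1. ~(<>~(~r & ~p) -> <><>~(~r & ~p)), w0
2. <>~(~r & ~p), w0   [~->-rule on 1]
3. ~<><>~(~r & ~p), w0   [~->-rule on 1]
4. ~(~r & ~p), w1   [<>-rule on 2: fresh world w1, w0Rw1]
5. ~<>~(~r & ~p), w1   [~<>-rule on 3 via w0Rw1]
6. p, w1   [~&-rule on 4 (branches; this branch)]
Accessibility: w0Rw1
Complete open branch: countermodel on a K-frame, so not valid in K.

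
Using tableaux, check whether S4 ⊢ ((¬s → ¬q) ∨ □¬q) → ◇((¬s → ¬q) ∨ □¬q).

Tableau for the negation ¬(((¬s → ¬q) ∨ □¬q) → ◇((¬s → ¬q) ∨ □¬q)):
1. ¬(((¬s → ¬q) ∨ □¬q) → ◇((¬s → ¬q) ∨ □¬q)), w0
2. (¬s → ¬q) ∨ □¬q, w0
3. ¬◇((¬s → ¬q) ∨ □¬q), w0
4. ¬((¬s → ¬q) ∨ □¬q), w0
5. ¬(¬s → ¬q), w0
6. ¬□¬q, w0
7. ¬s, w0
8. q, w0
9. □¬q, w0
10. ¬q, w0
Accessibility: w0Rw0
Branch closes: q and ¬q both at w0.
All branches of the negation close; one closing branch shown above.

Valid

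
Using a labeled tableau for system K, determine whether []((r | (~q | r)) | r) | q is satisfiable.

1. []((r | (~q | r)) | r) | q, u
2. q, u

Yes, satisfiable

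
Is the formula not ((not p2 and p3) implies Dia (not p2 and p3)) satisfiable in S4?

1. not ((not p2 and p3) implies Dia (not p2 and p3)), 0
2. not p2 and p3, 0   [neg-implies-rule on 1]
3. not Dia (not p2 and p3), 0   [neg-implies-rule on 1]
4. not p2, 0   [and-rule on 2]
5. p3, 0   [and-rule on 2]
6. not (not p2 and p3), 0   [neg-Dia-rule on 3 via 0R0]
7. not p3, 0   [neg-and-rule on 6 (branches; this branch)]
Accessibility: 0R0
Branch closes: p3 and not p3 both at 0.
Every branch closes; the branch above is one of them.

No, unsatisfiable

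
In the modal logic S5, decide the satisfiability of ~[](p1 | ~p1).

Unsatisfiable (every branch closes)

1. ~[](p1 | ~p1), u
2. ~(p1 | ~p1), v
3. ~p1, v
4. p1, v
Accessibility: uRu, uRv, vRu, vRv
Branch closes: p1 and ~p1 both at v.
Every branch closes; the branch above is one of them.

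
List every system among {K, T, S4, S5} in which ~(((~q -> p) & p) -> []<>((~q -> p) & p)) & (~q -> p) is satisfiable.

K, T, S4

S4-tableau for the formula:
1. ~(((~q -> p) & p) -> []<>((~q -> p) & p)) & (~q -> p), w0
2. ~(((~q -> p) & p) -> []<>((~q -> p) & p)), w0
3. ~q -> p, w0
4. (~q -> p) & p, w0
5. ~[]<>((~q -> p) & p), w0
6. p, w0
7. ~<>((~q -> p) & p), w1
8. ~((~q -> p) & p), w1
9. ~p, w1
Accessibility: w0Rw0, w0Rw1, w1Rw1
Complete open branch: satisfiable in S4, hence also in K, T (this S4-model is also a K-model and a T-model).
S5-tableau for the formula:
1. ~(((~q -> p) & p) -> []<>((~q -> p) & p)) & (~q -> p), w0
2. ~(((~q -> p) & p) -> []<>((~q -> p) & p)), w0
3. ~q -> p, w0
4. (~q -> p) & p, w0
5. ~[]<>((~q -> p) & p), w0
6. p, w0
7. ~<>((~q -> p) & p), w1
8. ~((~q -> p) & p), w0
9. ~((~q -> p) & p), w1
10. ~(~q -> p), w0
11. ~q, w0
12. ~p, w0
Accessibility: w0Rw0, w0Rw1, w1Rw0, w1Rw1
Branch closes: p and ~p both at w0.
Every branch closes (one shown): unsatisfiable in S5.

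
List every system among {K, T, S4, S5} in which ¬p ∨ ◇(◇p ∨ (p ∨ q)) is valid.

T-tableau for the negation ¬(¬p ∨ ◇(◇p ∨ (p ∨ q))):
1. ¬(¬p ∨ ◇(◇p ∨ (p ∨ q))), 0
2. p, 0
3. ¬◇(◇p ∨ (p ∨ q)), 0
4. ¬(◇p ∨ (p ∨ q)), 0
5. ¬◇p, 0
6. ¬(p ∨ q), 0
7. ¬p, 0
8. ¬q, 0
Accessibility: 0R0
Branch closes: p and ¬p both at 0.
Every branch closes (one shown): valid in T, hence also in S4, S5 (every theorem of T is a theorem of S4 and S5).
K-tableau for the negation ¬(¬p ∨ ◇(◇p ∨ (p ∨ q))):
1. ¬(¬p ∨ ◇(◇p ∨ (p ∨ q))), 0
2. p, 0
3. ¬◇(◇p ∨ (p ∨ q)), 0
Complete open branch: countermodel on a K-frame, so not valid in K.

T, S4, S5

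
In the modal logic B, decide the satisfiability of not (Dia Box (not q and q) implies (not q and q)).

Unsatisfiable

1. not (Dia Box (not q and q) implies (not q and q)), 0
2. Dia Box (not q and q), 0   [neg-implies-rule on 1]
3. not (not q and q), 0   [neg-implies-rule on 1]
4. not q, 0   [neg-and-rule on 3 (branches; this branch)]
5. Box (not q and q), 1   [Dia-rule on 2: fresh world 1, 0R1]
6. not q and q, 0   [Box-rule on 5 via 1R0]
7. q, 0   [and-rule on 6]
Accessibility: 0R0, 0R1, 1R0, 1R1
Branch closes: q and not q both at 0.
All branches of the tableau close; one closing branch shown above.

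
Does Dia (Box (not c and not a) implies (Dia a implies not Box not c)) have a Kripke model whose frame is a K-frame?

Yes, satisfiable

1. Dia (Box (not c and not a) implies (Dia a implies not Box not c)), u
2. Box (not c and not a) implies (Dia a implies not Box not c), v   [Dia-rule on 1: fresh world v, uRv]
3. Dia a implies not Box not c, v   [implies-rule on 2 (branches; this branch)]
4. not Box not c, v   [implies-rule on 3 (branches; this branch)]
5. c, w   [neg-Box-rule on 4: fresh world w, vRw]
Accessibility: uRv, vRw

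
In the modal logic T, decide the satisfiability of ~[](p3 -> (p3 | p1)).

No, unsatisfiable

1. ~[](p3 -> (p3 | p1)), 0
2. ~(p3 -> (p3 | p1)), 1
3. p3, 1
4. ~(p3 | p1), 1
5. ~p3, 1
6. ~p1, 1
Accessibility: 0R0, 0R1, 1R1
Branch closes: p3 and ~p3 both at 1.
(One branch shown.) All branches close.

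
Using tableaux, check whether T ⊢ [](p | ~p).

Yes, valid

Tableau for the negation ~[](p | ~p):
1. ~[](p | ~p), u
2. ~(p | ~p), v
3. ~p, v
4. p, v
Accessibility: uRu, uRv, vRv
Branch closes: p and ~p both at v.
All branches of the negation close; one closing branch shown above.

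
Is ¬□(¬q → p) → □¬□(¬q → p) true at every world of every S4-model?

Tableau for the negation ¬(¬□(¬q → p) → □¬□(¬q → p)):
1. ¬(¬□(¬q → p) → □¬□(¬q → p)), w0
2. ¬□(¬q → p), w0
3. ¬□¬□(¬q → p), w0
4. ¬(¬q → p), w1
5. ¬q, w1
6. ¬p, w1
7. □(¬q → p), w2
8. ¬q → p, w2
9. p, w2
Accessibility: w0Rw0, w0Rw1, w0Rw2, w1Rw1, w2Rw2
The negation has an open branch (countermodel exists).

Not valid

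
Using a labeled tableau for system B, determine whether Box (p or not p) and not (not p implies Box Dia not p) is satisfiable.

1. Box (p or not p) and not (not p implies Box Dia not p), 0
2. Box (p or not p), 0   [and-rule on 1]
3. not (not p implies Box Dia not p), 0   [and-rule on 1]
4. not p, 0   [neg-implies-rule on 3]
5. not Box Dia not p, 0   [neg-implies-rule on 3]
6. p or not p, 0   [Box-rule on 2 via 0R0]
7. not Dia not p, 1   [neg-Box-rule on 5: fresh world 1, 0R1]
8. p or not p, 1   [Box-rule on 2 via 0R1]
9. p, 0   [neg-Dia-rule on 7 via 1R0]
Accessibility: 0R0, 0R1, 1R0, 1R1
Branch closes: p and not p both at 0.
(One branch shown.) All branches close.

No, unsatisfiable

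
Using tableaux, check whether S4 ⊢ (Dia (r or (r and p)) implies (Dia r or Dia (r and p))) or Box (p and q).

Tableau for the negation not ((Dia (r or (r and p)) implies (Dia r or Dia (r and p))) or Box (p and q)):
1. not ((Dia (r or (r and p)) implies (Dia r or Dia (r and p))) or Box (p and q)), w0
2. not (Dia (r or (r and p)) implies (Dia r or Dia (r and p))), w0
3. not Box (p and q), w0
4. Dia (r or (r and p)), w0
5. not (Dia r or Dia (r and p)), w0
6. not Dia r, w0
7. not Dia (r and p), w0
8. not r, w0
9. not (r and p), w0
10. not p, w0
11. not (p and q), w1
12. not r, w1
13. not (r and p), w1
14. not q, w1
15. not p, w1
16. r or (r and p), w2
17. not r, w2
18. not (r and p), w2
19. r and p, w2
20. r, w2
21. p, w2
Accessibility: w0Rw0, w0Rw1, w0Rw2, w1Rw1, w2Rw2
Branch closes: r and not r both at w2.
Every branch of the negation's tableau closes; the branch above is one of them.

Yes, valid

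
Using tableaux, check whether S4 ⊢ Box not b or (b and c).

Tableau for the negation not (Box not b or (b and c)):
1. not (Box not b or (b and c)), u
2. not Box not b, u
3. not (b and c), u
4. not c, u
5. b, v
Accessibility: uRu, uRv, vRv
The negation has an open branch (countermodel exists).

Not valid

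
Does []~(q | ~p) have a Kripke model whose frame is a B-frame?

1. []~(q | ~p), 0
2. ~(q | ~p), 0
3. ~q, 0
4. p, 0
Accessibility: 0R0

Yes, satisfiable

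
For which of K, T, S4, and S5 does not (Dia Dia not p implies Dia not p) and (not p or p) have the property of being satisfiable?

S4-tableau for the formula:
1. not (Dia Dia not p implies Dia not p) and (not p or p), w0
2. not (Dia Dia not p implies Dia not p), w0   [and-rule on 1]
3. not p or p, w0   [and-rule on 1]
4. Dia Dia not p, w0   [neg-implies-rule on 2]
5. not Dia not p, w0   [neg-implies-rule on 2]
6. p, w0   [neg-Dia-rule on 5 via w0Rw0]
7. Dia not p, w1   [Dia-rule on 4: fresh world w1, w0Rw1]
8. p, w1   [neg-Dia-rule on 5 via w0Rw1]
9. not p, w2   [Dia-rule on 7: fresh world w2, w1Rw2]
10. p, w2   [neg-Dia-rule on 5 via w0Rw2]
Accessibility: w0Rw0, w0Rw1, w0Rw2, w1Rw1, w1Rw2, w2Rw2
Branch closes: p and not p both at w2.
Every branch closes (one shown): unsatisfiable in S4, hence also in S5 (every S5-frame is an S4-frame).
T-tableau for the formula:
1. not (Dia Dia not p implies Dia not p) and (not p or p), w0
2. not (Dia Dia not p implies Dia not p), w0   [and-rule on 1]
3. not p or p, w0   [and-rule on 1]
4. Dia Dia not p, w0   [neg-implies-rule on 2]
5. not Dia not p, w0   [neg-implies-rule on 2]
6. p, w0   [neg-Dia-rule on 5 via w0Rw0]
7. Dia not p, w1   [Dia-rule on 4: fresh world w1, w0Rw1]
8. p, w1   [neg-Dia-rule on 5 via w0Rw1]
9. not p, w2   [Dia-rule on 7: fresh world w2, w1Rw2]
Accessibility: w0Rw0, w0Rw1, w1Rw1, w1Rw2, w2Rw2
Complete open branch: satisfiable in T, hence also in K (this T-model is also a K-model).

K, T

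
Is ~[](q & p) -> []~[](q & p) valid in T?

Invalid (countermodel exists)

Tableau for the negation ~(~[](q & p) -> []~[](q & p)):
1. ~(~[](q & p) -> []~[](q & p)), 0
2. ~[](q & p), 0
3. ~[]~[](q & p), 0
4. ~(q & p), 1
5. ~p, 1
6. [](q & p), 2
7. q & p, 2
8. q, 2
9. p, 2
Accessibility: 0R0, 0R1, 0R2, 1R1, 2R2
The negation has an open branch (countermodel exists).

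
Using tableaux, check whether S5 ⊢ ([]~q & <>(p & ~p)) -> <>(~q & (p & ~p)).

Valid

Tableau for the negation ~(([]~q & <>(p & ~p)) -> <>(~q & (p & ~p))):
1. ~(([]~q & <>(p & ~p)) -> <>(~q & (p & ~p))), 0
2. []~q & <>(p & ~p), 0   [~->-rule on 1]
3. ~<>(~q & (p & ~p)), 0   [~->-rule on 1]
4. []~q, 0   [&-rule on 2]
5. <>(p & ~p), 0   [&-rule on 2]
6. ~(~q & (p & ~p)), 0   [~<>-rule on 3 via 0R0]
7. ~q, 0   [[]-rule on 4 via 0R0]
8. ~(p & ~p), 0   [~&-rule on 6 (branches; this branch)]
9. p, 0   [~&-rule on 8 (branches; this branch)]
10. p & ~p, 1   [<>-rule on 5: fresh world 1, 0R1]
11. p, 1   [&-rule on 10]
12. ~p, 1   [&-rule on 10]
Accessibility: 0R0, 0R1, 1R0, 1R1
Branch closes: p and ~p both at 1.
All branches of the negation close; one closing branch shown above.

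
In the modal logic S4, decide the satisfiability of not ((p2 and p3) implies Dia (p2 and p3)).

Unsatisfiable (every branch closes)

1. not ((p2 and p3) implies Dia (p2 and p3)), 0
2. p2 and p3, 0
3. not Dia (p2 and p3), 0
4. p2, 0
5. p3, 0
6. not (p2 and p3), 0
7. not p3, 0
Accessibility: 0R0
Branch closes: p3 and not p3 both at 0.
All branches of the tableau close; one closing branch shown above.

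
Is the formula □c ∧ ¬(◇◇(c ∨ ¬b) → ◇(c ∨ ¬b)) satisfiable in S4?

No, unsatisfiable

1. □c ∧ ¬(◇◇(c ∨ ¬b) → ◇(c ∨ ¬b)), 0
2. □c, 0
3. ¬(◇◇(c ∨ ¬b) → ◇(c ∨ ¬b)), 0
4. ◇◇(c ∨ ¬b), 0
5. ¬◇(c ∨ ¬b), 0
6. c, 0
7. ¬(c ∨ ¬b), 0
8. ¬c, 0
9. b, 0
Accessibility: 0R0
Branch closes: c and ¬c both at 0.
All branches of the tableau close; one closing branch shown above.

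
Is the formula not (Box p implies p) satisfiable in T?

Unsatisfiable (every branch closes)

1. not (Box p implies p), w0
2. Box p, w0
3. not p, w0
4. p, w0
Accessibility: w0Rw0
Branch closes: p and not p both at w0.
(One branch shown.) All branches close.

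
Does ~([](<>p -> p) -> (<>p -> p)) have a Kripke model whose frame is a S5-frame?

1. ~([](<>p -> p) -> (<>p -> p)), w0
2. [](<>p -> p), w0
3. ~(<>p -> p), w0
4. <>p, w0
5. ~p, w0
6. <>p -> p, w0
7. ~<>p, w0
8. p, w1
9. <>p -> p, w1
10. ~p, w1
Accessibility: w0Rw0, w0Rw1, w1Rw0, w1Rw1
Branch closes: p and ~p both at w1.
Every branch closes; the branch above is one of them.

Unsatisfiable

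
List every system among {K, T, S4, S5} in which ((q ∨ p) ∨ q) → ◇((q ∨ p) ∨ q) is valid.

K-tableau for the negation ¬(((q ∨ p) ∨ q) → ◇((q ∨ p) ∨ q)):
1. ¬(((q ∨ p) ∨ q) → ◇((q ∨ p) ∨ q)), u
2. (q ∨ p) ∨ q, u
3. ¬◇((q ∨ p) ∨ q), u
4. q, u
Complete open branch: countermodel on a K-frame, so not valid in K.
T-tableau for the negation ¬(((q ∨ p) ∨ q) → ◇((q ∨ p) ∨ q)):
1. ¬(((q ∨ p) ∨ q) → ◇((q ∨ p) ∨ q)), u
2. (q ∨ p) ∨ q, u
3. ¬◇((q ∨ p) ∨ q), u
4. ¬((q ∨ p) ∨ q), u
5. ¬(q ∨ p), u
6. ¬q, u
7. ¬p, u
8. q ∨ p, u
9. p, u
Accessibility: uRu
Branch closes: p and ¬p both at u.
Every branch closes (one shown): valid in T, hence also in S4, S5 (every theorem of T is a theorem of S4 and S5).

T, S4, S5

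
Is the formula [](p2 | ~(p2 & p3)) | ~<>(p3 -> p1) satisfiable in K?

1. [](p2 | ~(p2 & p3)) | ~<>(p3 -> p1), w0
2. ~<>(p3 -> p1), w0

Satisfiable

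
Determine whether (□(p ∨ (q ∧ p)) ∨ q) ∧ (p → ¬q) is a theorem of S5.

Not valid

Tableau for the negation ¬((□(p ∨ (q ∧ p)) ∨ q) ∧ (p → ¬q)):
1. ¬((□(p ∨ (q ∧ p)) ∨ q) ∧ (p → ¬q)), 0
2. ¬(p → ¬q), 0
3. p, 0
4. q, 0
Accessibility: 0R0
The negation has an open branch (countermodel exists).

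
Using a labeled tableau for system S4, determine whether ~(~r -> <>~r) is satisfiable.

No, unsatisfiable

1. ~(~r -> <>~r), u
2. ~r, u   [~->-rule on 1]
3. ~<>~r, u   [~->-rule on 1]
4. r, u   [~<>-rule on 3 via uRu]
Accessibility: uRu
Branch closes: r and ~r both at u.
Every branch closes; the branch above is one of them.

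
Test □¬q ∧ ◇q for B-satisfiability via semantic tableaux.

Unsatisfiable

1. □¬q ∧ ◇q, w0
2. □¬q, w0
3. ◇q, w0
4. ¬q, w0
5. q, w1
6. ¬q, w1
Accessibility: w0Rw0, w0Rw1, w1Rw0, w1Rw1
Branch closes: q and ¬q both at w1.
(One branch shown.) All branches close.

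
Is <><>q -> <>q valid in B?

No, not valid

Tableau for the negation ~(<><>q -> <>q):
1. ~(<><>q -> <>q), 0
2. <><>q, 0
3. ~<>q, 0
4. ~q, 0
5. <>q, 1
6. ~q, 1
7. q, 2
Accessibility: 0R0, 0R1, 1R0, 1R1, 1R2, 2R1, 2R2
The negation has an open branch (countermodel exists).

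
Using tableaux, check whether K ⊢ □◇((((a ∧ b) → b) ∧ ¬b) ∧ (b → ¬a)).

Invalid (countermodel exists)

Tableau for the negation ¬□◇((((a ∧ b) → b) ∧ ¬b) ∧ (b → ¬a)):
1. ¬□◇((((a ∧ b) → b) ∧ ¬b) ∧ (b → ¬a)), u
2. ¬◇((((a ∧ b) → b) ∧ ¬b) ∧ (b → ¬a)), v
Accessibility: uRv
The negation has an open branch (countermodel exists).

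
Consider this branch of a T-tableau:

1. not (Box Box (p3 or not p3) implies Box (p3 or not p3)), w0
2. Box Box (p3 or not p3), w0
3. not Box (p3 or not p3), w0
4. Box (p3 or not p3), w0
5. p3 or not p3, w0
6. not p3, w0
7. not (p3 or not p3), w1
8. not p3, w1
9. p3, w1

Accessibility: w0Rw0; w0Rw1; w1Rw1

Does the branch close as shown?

Closed

Both p3 and not p3 appear at w1.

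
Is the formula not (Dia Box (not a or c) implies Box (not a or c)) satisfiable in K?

1. not (Dia Box (not a or c) implies Box (not a or c)), u
2. Dia Box (not a or c), u
3. not Box (not a or c), u
4. Box (not a or c), v
5. not (not a or c), w
6. a, w
7. not c, w
Accessibility: uRv, uRw

Satisfiable (open branch found)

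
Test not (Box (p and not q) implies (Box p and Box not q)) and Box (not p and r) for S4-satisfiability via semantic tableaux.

1. not (Box (p and not q) implies (Box p and Box not q)) and Box (not p and r), 0
2. not (Box (p and not q) implies (Box p and Box not q)), 0   [and-rule on 1]
3. Box (not p and r), 0   [and-rule on 1]
4. Box (p and not q), 0   [neg-implies-rule on 2]
5. not (Box p and Box not q), 0   [neg-implies-rule on 2]
6. not p and r, 0   [Box-rule on 3 via 0R0]
7. not p, 0   [and-rule on 6]
8. r, 0   [and-rule on 6]
9. p and not q, 0   [Box-rule on 4 via 0R0]
10. p, 0   [and-rule on 9]
11. not q, 0   [and-rule on 9]
Accessibility: 0R0
Branch closes: p and not p both at 0.
Every branch closes; the branch above is one of them.

No, unsatisfiable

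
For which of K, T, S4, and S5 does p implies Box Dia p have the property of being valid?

S4-tableau for the negation not (p implies Box Dia p):
1. not (p implies Box Dia p), w0
2. p, w0   [neg-implies-rule on 1]
3. not Box Dia p, w0   [neg-implies-rule on 1]
4. not Dia p, w1   [neg-Box-rule on 3: fresh world w1, w0Rw1]
5. not p, w1   [neg-Dia-rule on 4 via w1Rw1]
Accessibility: w0Rw0, w0Rw1, w1Rw1
Complete open branch: countermodel on an S4-frame, so not valid in S4, nor in K, T (the same frame is also a K-frame and a T-frame).
S5-tableau for the negation not (p implies Box Dia p):
1. not (p implies Box Dia p), w0
2. p, w0   [neg-implies-rule on 1]
3. not Box Dia p, w0   [neg-implies-rule on 1]
4. not Dia p, w1   [neg-Box-rule on 3: fresh world w1, w0Rw1]
5. not p, w0   [neg-Dia-rule on 4 via w1Rw0]
Accessibility: w0Rw0, w0Rw1, w1Rw0, w1Rw1
Branch closes: p and not p both at w0.
Every branch closes (one shown): valid in S5.

S5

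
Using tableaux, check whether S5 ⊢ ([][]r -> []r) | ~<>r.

Tableau for the negation ~(([][]r -> []r) | ~<>r):
1. ~(([][]r -> []r) | ~<>r), u
2. ~([][]r -> []r), u
3. <>r, u
4. [][]r, u
5. ~[]r, u
6. []r, u
7. r, u
8. r, v
9. []r, v
10. ~r, w
11. []r, w
12. r, w
Accessibility: uRu, uRv, uRw, vRu, vRv, vRw, wRu, wRv, wRw
Branch closes: r and ~r both at w.
All branches of the negation close; one closing branch shown above.

Valid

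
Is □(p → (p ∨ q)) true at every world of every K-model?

Tableau for the negation ¬□(p → (p ∨ q)):
1. ¬□(p → (p ∨ q)), 0
2. ¬(p → (p ∨ q)), 1
3. p, 1
4. ¬(p ∨ q), 1
5. ¬p, 1
6. ¬q, 1
Accessibility: 0R1
Branch closes: p and ¬p both at 1.
Every branch of the negation's tableau closes; the branch above is one of them.

Yes, valid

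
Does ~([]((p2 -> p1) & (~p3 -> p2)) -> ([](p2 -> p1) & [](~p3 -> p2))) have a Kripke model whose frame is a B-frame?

No, unsatisfiable

1. ~([]((p2 -> p1) & (~p3 -> p2)) -> ([](p2 -> p1) & [](~p3 -> p2))), w0
2. []((p2 -> p1) & (~p3 -> p2)), w0   [~->-rule on 1]
3. ~([](p2 -> p1) & [](~p3 -> p2)), w0   [~->-rule on 1]
4. (p2 -> p1) & (~p3 -> p2), w0   [[]-rule on 2 via w0Rw0]
5. p2 -> p1, w0   [&-rule on 4]
6. ~p3 -> p2, w0   [&-rule on 4]
7. ~[](~p3 -> p2), w0   [~&-rule on 3 (branches; this branch)]
8. p1, w0   [->-rule on 5 (branches; this branch)]
9. p2, w0   [->-rule on 6 (branches; this branch)]
10. ~(~p3 -> p2), w1   [~[]-rule on 7: fresh world w1, w0Rw1]
11. ~p3, w1   [~->-rule on 10]
12. ~p2, w1   [~->-rule on 10]
13. (p2 -> p1) & (~p3 -> p2), w1   [[]-rule on 2 via w0Rw1]
14. p2 -> p1, w1   [&-rule on 13]
15. ~p3 -> p2, w1   [&-rule on 13]
16. p1, w1   [->-rule on 14 (branches; this branch)]
17. p2, w1   [->-rule on 15 (branches; this branch)]
Accessibility: w0Rw0, w0Rw1, w1Rw0, w1Rw1
Branch closes: p2 and ~p2 both at w1.
All branches of the tableau close; one closing branch shown above.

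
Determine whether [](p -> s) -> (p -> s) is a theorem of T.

Tableau for the negation ~([](p -> s) -> (p -> s)):
1. ~([](p -> s) -> (p -> s)), 0
2. [](p -> s), 0
3. ~(p -> s), 0
4. p, 0
5. ~s, 0
6. p -> s, 0
7. s, 0
Accessibility: 0R0
Branch closes: s and ~s both at 0.
All branches of the negation close; one closing branch shown above.

Valid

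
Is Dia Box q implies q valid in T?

No, not valid

Tableau for the negation not (Dia Box q implies q):
1. not (Dia Box q implies q), 0
2. Dia Box q, 0   [neg-implies-rule on 1]
3. not q, 0   [neg-implies-rule on 1]
4. Box q, 1   [Dia-rule on 2: fresh world 1, 0R1]
5. q, 1   [Box-rule on 4 via 1R1]
Accessibility: 0R0, 0R1, 1R1
The negation has an open branch (countermodel exists).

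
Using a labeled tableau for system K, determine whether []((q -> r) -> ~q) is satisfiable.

1. []((q -> r) -> ~q), 0

Satisfiable (open branch found)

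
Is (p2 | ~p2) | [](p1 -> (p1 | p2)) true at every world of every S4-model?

Valid

Tableau for the negation ~((p2 | ~p2) | [](p1 -> (p1 | p2))):
1. ~((p2 | ~p2) | [](p1 -> (p1 | p2))), u
2. ~(p2 | ~p2), u   [~|-rule on 1]
3. ~[](p1 -> (p1 | p2)), u   [~|-rule on 1]
4. ~p2, u   [~|-rule on 2]
5. p2, u   [~|-rule on 2]
Accessibility: uRu
Branch closes: p2 and ~p2 both at u.
All branches of the negation close; one closing branch shown above.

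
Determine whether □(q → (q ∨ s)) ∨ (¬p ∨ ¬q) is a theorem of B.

Tableau for the negation ¬(□(q → (q ∨ s)) ∨ (¬p ∨ ¬q)):
1. ¬(□(q → (q ∨ s)) ∨ (¬p ∨ ¬q)), w0
2. ¬□(q → (q ∨ s)), w0
3. ¬(¬p ∨ ¬q), w0
4. p, w0
5. q, w0
6. ¬(q → (q ∨ s)), w1
7. q, w1
8. ¬(q ∨ s), w1
9. ¬q, w1
10. ¬s, w1
Accessibility: w0Rw0, w0Rw1, w1Rw0, w1Rw1
Branch closes: q and ¬q both at w1.
Every branch of the negation's tableau closes; the branch above is one of them.

Yes, valid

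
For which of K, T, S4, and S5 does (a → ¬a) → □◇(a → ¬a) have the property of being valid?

S4-tableau for the negation ¬((a → ¬a) → □◇(a → ¬a)):
1. ¬((a → ¬a) → □◇(a → ¬a)), w0
2. a → ¬a, w0
3. ¬□◇(a → ¬a), w0
4. ¬a, w0
5. ¬◇(a → ¬a), w1
6. ¬(a → ¬a), w1
7. a, w1
Accessibility: w0Rw0, w0Rw1, w1Rw1
Complete open branch: countermodel on an S4-frame, so not valid in S4, nor in K, T (the same frame is also a K-frame and a T-frame).
S5-tableau for the negation ¬((a → ¬a) → □◇(a → ¬a)):
1. ¬((a → ¬a) → □◇(a → ¬a)), w0
2. a → ¬a, w0
3. ¬□◇(a → ¬a), w0
4. ¬a, w0
5. ¬◇(a → ¬a), w1
6. ¬(a → ¬a), w0
7. a, w0
Accessibility: w0Rw0, w0Rw1, w1Rw0, w1Rw1
Branch closes: a and ¬a both at w0.
Every branch closes (one shown): valid in S5.

S5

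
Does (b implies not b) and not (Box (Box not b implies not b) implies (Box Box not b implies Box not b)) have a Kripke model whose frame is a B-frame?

1. (b implies not b) and not (Box (Box not b implies not b) implies (Box Box not b implies Box not b)), 0
2. b implies not b, 0
3. not (Box (Box not b implies not b) implies (Box Box not b implies Box not b)), 0
4. Box (Box not b implies not b), 0
5. not (Box Box not b implies Box not b), 0
6. Box Box not b, 0
7. not Box not b, 0
8. Box not b implies not b, 0
9. Box not b, 0
10. not b, 0
11. b, 1
12. Box not b implies not b, 1
13. Box not b, 1
14. not b, 1
Accessibility: 0R0, 0R1, 1R0, 1R1
Branch closes: b and not b both at 1.
(One branch shown.) All branches close.

Unsatisfiable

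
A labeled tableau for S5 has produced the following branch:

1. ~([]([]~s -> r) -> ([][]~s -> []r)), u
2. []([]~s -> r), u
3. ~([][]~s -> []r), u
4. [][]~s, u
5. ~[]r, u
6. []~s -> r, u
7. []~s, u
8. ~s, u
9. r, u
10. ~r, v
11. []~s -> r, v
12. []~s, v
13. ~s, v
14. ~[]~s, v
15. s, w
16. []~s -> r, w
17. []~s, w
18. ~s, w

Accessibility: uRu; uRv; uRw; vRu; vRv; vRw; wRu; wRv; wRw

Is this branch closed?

Yes, closed

Both s and ~s appear at w.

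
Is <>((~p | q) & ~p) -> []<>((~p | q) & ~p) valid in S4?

Tableau for the negation ~(<>((~p | q) & ~p) -> []<>((~p | q) & ~p)):
1. ~(<>((~p | q) & ~p) -> []<>((~p | q) & ~p)), w0
2. <>((~p | q) & ~p), w0
3. ~[]<>((~p | q) & ~p), w0
4. (~p | q) & ~p, w1
5. ~p | q, w1
6. ~p, w1
7. q, w1
8. ~<>((~p | q) & ~p), w2
9. ~((~p | q) & ~p), w2
10. p, w2
Accessibility: w0Rw0, w0Rw1, w0Rw2, w1Rw1, w2Rw2
The negation has an open branch (countermodel exists).

Not valid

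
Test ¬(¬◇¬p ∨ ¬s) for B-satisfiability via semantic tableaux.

1. ¬(¬◇¬p ∨ ¬s), u
2. ◇¬p, u
3. s, u
4. ¬p, v
Accessibility: uRu, uRv, vRu, vRv

Satisfiable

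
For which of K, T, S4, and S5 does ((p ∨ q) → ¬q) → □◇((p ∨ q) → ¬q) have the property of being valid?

S5-tableau for the negation ¬(((p ∨ q) → ¬q) → □◇((p ∨ q) → ¬q)):
1. ¬(((p ∨ q) → ¬q) → □◇((p ∨ q) → ¬q)), w0
2. (p ∨ q) → ¬q, w0   [¬→-rule on 1]
3. ¬□◇((p ∨ q) → ¬q), w0   [¬→-rule on 1]
4. ¬(p ∨ q), w0   [→-rule on 2 (branches; this branch)]
5. ¬p, w0   [¬∨-rule on 4]
6. ¬q, w0   [¬∨-rule on 4]
7. ¬◇((p ∨ q) → ¬q), w1   [¬□-rule on 3: fresh world w1, w0Rw1]
8. ¬((p ∨ q) → ¬q), w0   [¬◇-rule on 7 via w1Rw0]
9. p ∨ q, w0   [¬→-rule on 8]
10. q, w0   [¬→-rule on 8]
Accessibility: w0Rw0, w0Rw1, w1Rw0, w1Rw1
Branch closes: q and ¬q both at w0.
Every branch closes (one shown): valid in S5.
S4-tableau for the negation ¬(((p ∨ q) → ¬q) → □◇((p ∨ q) → ¬q)):
1. ¬(((p ∨ q) → ¬q) → □◇((p ∨ q) → ¬q)), w0
2. (p ∨ q) → ¬q, w0   [¬→-rule on 1]
3. ¬□◇((p ∨ q) → ¬q), w0   [¬→-rule on 1]
4. ¬q, w0   [→-rule on 2 (branches; this branch)]
5. ¬◇((p ∨ q) → ¬q), w1   [¬□-rule on 3: fresh world w1, w0Rw1]
6. ¬((p ∨ q) → ¬q), w1   [¬◇-rule on 5 via w1Rw1]
7. p ∨ q, w1   [¬→-rule on 6]
8. q, w1   [¬→-rule on 6]
Accessibility: w0Rw0, w0Rw1, w1Rw1
Complete open branch: countermodel on an S4-frame, so not valid in S4, nor in K, T (the same frame is also a K-frame and a T-frame).

S5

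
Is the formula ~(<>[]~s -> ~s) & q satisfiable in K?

Satisfiable (open branch found)

1. ~(<>[]~s -> ~s) & q, w0
2. ~(<>[]~s -> ~s), w0   [&-rule on 1]
3. q, w0   [&-rule on 1]
4. <>[]~s, w0   [~->-rule on 2]
5. s, w0   [~->-rule on 2]
6. []~s, w1   [<>-rule on 4: fresh world w1, w0Rw1]
Accessibility: w0Rw1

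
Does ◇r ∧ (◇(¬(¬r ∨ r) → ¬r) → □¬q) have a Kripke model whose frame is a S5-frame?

Satisfiable (open branch found)

1. ◇r ∧ (◇(¬(¬r ∨ r) → ¬r) → □¬q), 0
2. ◇r, 0
3. ◇(¬(¬r ∨ r) → ¬r) → □¬q, 0
4. □¬q, 0
5. ¬q, 0
6. r, 1
7. ¬q, 1
Accessibility: 0R0, 0R1, 1R0, 1R1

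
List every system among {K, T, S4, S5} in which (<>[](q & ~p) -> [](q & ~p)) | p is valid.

S4-tableau for the negation ~((<>[](q & ~p) -> [](q & ~p)) | p):
1. ~((<>[](q & ~p) -> [](q & ~p)) | p), 0
2. ~(<>[](q & ~p) -> [](q & ~p)), 0
3. ~p, 0
4. <>[](q & ~p), 0
5. ~[](q & ~p), 0
6. [](q & ~p), 1
7. q & ~p, 1
8. q, 1
9. ~p, 1
10. ~(q & ~p), 2
11. p, 2
Accessibility: 0R0, 0R1, 0R2, 1R1, 2R2
Complete open branch: countermodel on an S4-frame, so not valid in S4, nor in K, T (the same frame is also a K-frame and a T-frame).
S5-tableau for the negation ~((<>[](q & ~p) -> [](q & ~p)) | p):
1. ~((<>[](q & ~p) -> [](q & ~p)) | p), 0
2. ~(<>[](q & ~p) -> [](q & ~p)), 0
3. ~p, 0
4. <>[](q & ~p), 0
5. ~[](q & ~p), 0
6. [](q & ~p), 1
7. q & ~p, 0
8. q, 0
9. q & ~p, 1
10. q, 1
11. ~p, 1
12. ~(q & ~p), 2
13. q & ~p, 2
14. q, 2
15. ~p, 2
16. p, 2
Accessibility: 0R0, 0R1, 0R2, 1R0, 1R1, 1R2, 2R0, 2R1, 2R2
Branch closes: p and ~p both at 2.
Every branch closes (one shown): valid in S5.

S5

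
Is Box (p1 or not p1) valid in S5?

Yes, valid

Tableau for the negation not Box (p1 or not p1):
1. not Box (p1 or not p1), 0
2. not (p1 or not p1), 1
3. not p1, 1
4. p1, 1
Accessibility: 0R0, 0R1, 1R0, 1R1
Branch closes: p1 and not p1 both at 1.
All branches of the negation close; one closing branch shown above.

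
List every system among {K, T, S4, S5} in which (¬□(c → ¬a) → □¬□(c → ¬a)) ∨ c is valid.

S4-tableau for the negation ¬((¬□(c → ¬a) → □¬□(c → ¬a)) ∨ c):
1. ¬((¬□(c → ¬a) → □¬□(c → ¬a)) ∨ c), w0
2. ¬(¬□(c → ¬a) → □¬□(c → ¬a)), w0   [¬∨-rule on 1]
3. ¬c, w0   [¬∨-rule on 1]
4. ¬□(c → ¬a), w0   [¬→-rule on 2]
5. ¬□¬□(c → ¬a), w0   [¬→-rule on 2]
6. ¬(c → ¬a), w1   [¬□-rule on 4: fresh world w1, w0Rw1]
7. c, w1   [¬→-rule on 6]
8. a, w1   [¬→-rule on 6]
9. □(c → ¬a), w2   [¬□-rule on 5: fresh world w2, w0Rw2]
10. c → ¬a, w2   [□-rule on 9 via w2Rw2]
11. ¬a, w2   [→-rule on 10 (branches; this branch)]
Accessibility: w0Rw0, w0Rw1, w0Rw2, w1Rw1, w2Rw2
Complete open branch: countermodel on an S4-frame, so not valid in S4, nor in K, T (the same frame is also a K-frame and a T-frame).
S5-tableau for the negation ¬((¬□(c → ¬a) → □¬□(c → ¬a)) ∨ c):
1. ¬((¬□(c → ¬a) → □¬□(c → ¬a)) ∨ c), w0
2. ¬(¬□(c → ¬a) → □¬□(c → ¬a)), w0   [¬∨-rule on 1]
3. ¬c, w0   [¬∨-rule on 1]
4. ¬□(c → ¬a), w0   [¬→-rule on 2]
5. ¬□¬□(c → ¬a), w0   [¬→-rule on 2]
6. ¬(c → ¬a), w1   [¬□-rule on 4: fresh world w1, w0Rw1]
7. c, w1   [¬→-rule on 6]
8. a, w1   [¬→-rule on 6]
9. □(c → ¬a), w2   [¬□-rule on 5: fresh world w2, w0Rw2]
10. c → ¬a, w0   [□-rule on 9 via w2Rw0]
11. c → ¬a, w1   [□-rule on 9 via w2Rw1]
12. c → ¬a, w2   [□-rule on 9 via w2Rw2]
13. ¬a, w0   [→-rule on 10 (branches; this branch)]
14. ¬a, w1   [→-rule on 11 (branches; this branch)]
Accessibility: w0Rw0, w0Rw1, w0Rw2, w1Rw0, w1Rw1, w1Rw2, w2Rw0, w2Rw1, w2Rw2
Branch closes: a and ¬a both at w1.
Every branch closes (one shown): valid in S5.

S5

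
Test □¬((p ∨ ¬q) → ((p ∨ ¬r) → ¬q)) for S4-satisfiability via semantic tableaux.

Satisfiable

1. □¬((p ∨ ¬q) → ((p ∨ ¬r) → ¬q)), 0
2. ¬((p ∨ ¬q) → ((p ∨ ¬r) → ¬q)), 0
3. p ∨ ¬q, 0
4. ¬((p ∨ ¬r) → ¬q), 0
5. p ∨ ¬r, 0
6. q, 0
7. p, 0
8. ¬r, 0
Accessibility: 0R0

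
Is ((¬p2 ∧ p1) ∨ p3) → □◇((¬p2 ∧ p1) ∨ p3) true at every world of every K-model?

Not valid

Tableau for the negation ¬(((¬p2 ∧ p1) ∨ p3) → □◇((¬p2 ∧ p1) ∨ p3)):
1. ¬(((¬p2 ∧ p1) ∨ p3) → □◇((¬p2 ∧ p1) ∨ p3)), w0
2. (¬p2 ∧ p1) ∨ p3, w0
3. ¬□◇((¬p2 ∧ p1) ∨ p3), w0
4. p3, w0
5. ¬◇((¬p2 ∧ p1) ∨ p3), w1
Accessibility: w0Rw1
The negation has an open branch (countermodel exists).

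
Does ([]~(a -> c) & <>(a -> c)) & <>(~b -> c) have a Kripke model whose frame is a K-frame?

1. ([]~(a -> c) & <>(a -> c)) & <>(~b -> c), u
2. []~(a -> c) & <>(a -> c), u   [&-rule on 1]
3. <>(~b -> c), u   [&-rule on 1]
4. []~(a -> c), u   [&-rule on 2]
5. <>(a -> c), u   [&-rule on 2]
6. ~b -> c, v   [<>-rule on 3: fresh world v, uRv]
7. ~(a -> c), v   [[]-rule on 4 via uRv]
8. a, v   [~->-rule on 7]
9. ~c, v   [~->-rule on 7]
10. b, v   [->-rule on 6 (branches; this branch)]
11. a -> c, w   [<>-rule on 5: fresh world w, uRw]
12. ~(a -> c), w   [[]-rule on 4 via uRw]
13. a, w   [~->-rule on 12]
14. ~c, w   [~->-rule on 12]
15. c, w   [->-rule on 11 (branches; this branch)]
Accessibility: uRv, uRw
Branch closes: c and ~c both at w.
Every branch closes; the branch above is one of them.

Unsatisfiable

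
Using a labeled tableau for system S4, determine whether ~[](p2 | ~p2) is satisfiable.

Unsatisfiable

1. ~[](p2 | ~p2), u
2. ~(p2 | ~p2), v   [~[]-rule on 1: fresh world v, uRv]
3. ~p2, v   [~|-rule on 2]
4. p2, v   [~|-rule on 2]
Accessibility: uRu, uRv, vRv
Branch closes: p2 and ~p2 both at v.
(One branch shown.) All branches close.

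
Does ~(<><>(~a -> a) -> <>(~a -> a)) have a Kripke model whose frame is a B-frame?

1. ~(<><>(~a -> a) -> <>(~a -> a)), 0
2. <><>(~a -> a), 0
3. ~<>(~a -> a), 0
4. ~(~a -> a), 0
5. ~a, 0
6. <>(~a -> a), 1
7. ~(~a -> a), 1
8. ~a, 1
9. ~a -> a, 2
10. a, 2
Accessibility: 0R0, 0R1, 1R0, 1R1, 1R2, 2R1, 2R2

Satisfiable (open branch found)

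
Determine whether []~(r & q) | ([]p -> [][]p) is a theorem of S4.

Valid in S4

Tableau for the negation ~([]~(r & q) | ([]p -> [][]p)):
1. ~([]~(r & q) | ([]p -> [][]p)), u
2. ~[]~(r & q), u
3. ~([]p -> [][]p), u
4. []p, u
5. ~[][]p, u
6. p, u
7. r & q, v
8. r, v
9. q, v
10. p, v
11. ~[]p, w
12. p, w
13. ~p, x
14. p, x
Accessibility: uRu, uRv, uRw, uRx, vRv, wRw, wRx, xRx
Branch closes: p and ~p both at x.
Every branch of the negation's tableau closes; the branch above is one of them.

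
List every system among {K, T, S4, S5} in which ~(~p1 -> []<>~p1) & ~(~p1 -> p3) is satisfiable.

S5-tableau for the formula:
1. ~(~p1 -> []<>~p1) & ~(~p1 -> p3), u
2. ~(~p1 -> []<>~p1), u
3. ~(~p1 -> p3), u
4. ~p1, u
5. ~[]<>~p1, u
6. ~p3, u
7. ~<>~p1, v
8. p1, u
Accessibility: uRu, uRv, vRu, vRv
Branch closes: p1 and ~p1 both at u.
Every branch closes (one shown): unsatisfiable in S5.
S4-tableau for the formula:
1. ~(~p1 -> []<>~p1) & ~(~p1 -> p3), u
2. ~(~p1 -> []<>~p1), u
3. ~(~p1 -> p3), u
4. ~p1, u
5. ~[]<>~p1, u
6. ~p3, u
7. ~<>~p1, v
8. p1, v
Accessibility: uRu, uRv, vRv
Complete open branch: satisfiable in S4, hence also in K, T (this S4-model is also a K-model and a T-model).

K, T, S4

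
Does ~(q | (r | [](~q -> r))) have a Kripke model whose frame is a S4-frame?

Satisfiable

1. ~(q | (r | [](~q -> r))), w0
2. ~q, w0
3. ~(r | [](~q -> r)), w0
4. ~r, w0
5. ~[](~q -> r), w0
6. ~(~q -> r), w1
7. ~q, w1
8. ~r, w1
Accessibility: w0Rw0, w0Rw1, w1Rw1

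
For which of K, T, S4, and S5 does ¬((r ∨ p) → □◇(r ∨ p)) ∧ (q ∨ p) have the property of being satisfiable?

S4-tableau for the formula:
1. ¬((r ∨ p) → □◇(r ∨ p)) ∧ (q ∨ p), u
2. ¬((r ∨ p) → □◇(r ∨ p)), u
3. q ∨ p, u
4. r ∨ p, u
5. ¬□◇(r ∨ p), u
6. p, u
7. ¬◇(r ∨ p), v
8. ¬(r ∨ p), v
9. ¬r, v
10. ¬p, v
Accessibility: uRu, uRv, vRv
Complete open branch: satisfiable in S4, hence also in K, T (this S4-model is also a K-model and a T-model).
S5-tableau for the formula:
1. ¬((r ∨ p) → □◇(r ∨ p)) ∧ (q ∨ p), u
2. ¬((r ∨ p) → □◇(r ∨ p)), u
3. q ∨ p, u
4. r ∨ p, u
5. ¬□◇(r ∨ p), u
6. p, u
7. ¬◇(r ∨ p), v
8. ¬(r ∨ p), u
9. ¬r, u
10. ¬p, u
Accessibility: uRu, uRv, vRu, vRv
Branch closes: p and ¬p both at u.
Every branch closes (one shown): unsatisfiable in S5.

K, T, S4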